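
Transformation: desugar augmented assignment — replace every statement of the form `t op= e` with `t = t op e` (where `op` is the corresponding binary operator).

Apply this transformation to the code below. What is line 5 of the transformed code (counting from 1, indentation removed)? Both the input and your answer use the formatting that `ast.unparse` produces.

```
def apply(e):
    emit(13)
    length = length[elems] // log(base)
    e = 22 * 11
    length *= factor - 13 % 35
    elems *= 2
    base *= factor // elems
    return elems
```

length = length * (factor - 13 % 35)

Transformed code:
def apply(e):
    emit(13)
    length = length[elems] // log(base)
    e = 22 * 11
    length = length * (factor - 13 % 35)
    elems = elems * 2
    base = base * (factor // elems)
    return elems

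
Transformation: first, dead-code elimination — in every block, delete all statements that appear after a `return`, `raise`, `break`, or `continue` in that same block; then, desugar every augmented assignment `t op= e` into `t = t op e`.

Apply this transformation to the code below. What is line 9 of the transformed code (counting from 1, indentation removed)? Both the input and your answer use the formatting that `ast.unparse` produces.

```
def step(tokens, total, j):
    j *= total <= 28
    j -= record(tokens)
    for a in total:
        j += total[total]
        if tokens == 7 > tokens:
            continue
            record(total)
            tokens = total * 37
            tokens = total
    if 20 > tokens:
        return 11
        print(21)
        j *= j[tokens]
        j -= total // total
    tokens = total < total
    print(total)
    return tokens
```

return 11

Transformed code:
def step(tokens, total, j):
    j = j * (total <= 28)
    j = j - record(tokens)
    for a in total:
        j = j + total[total]
        if tokens == 7 > tokens:
            continue
    if 20 > tokens:
        return 11
    tokens = total < total
    print(total)
    return tokens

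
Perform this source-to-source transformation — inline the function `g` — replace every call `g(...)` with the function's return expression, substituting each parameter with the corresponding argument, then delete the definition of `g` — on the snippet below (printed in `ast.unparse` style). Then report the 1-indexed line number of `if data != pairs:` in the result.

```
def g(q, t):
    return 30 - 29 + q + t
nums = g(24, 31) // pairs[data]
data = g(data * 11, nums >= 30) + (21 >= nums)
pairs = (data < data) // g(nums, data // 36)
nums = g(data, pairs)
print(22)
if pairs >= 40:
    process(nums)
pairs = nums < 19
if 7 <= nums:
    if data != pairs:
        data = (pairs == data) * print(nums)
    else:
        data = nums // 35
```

10

Transformed code:
nums = (30 - 29 + 24 + 31) // pairs[data]
data = 30 - 29 + data * 11 + (nums >= 30) + (21 >= nums)
pairs = (data < data) // (30 - 29 + nums + data // 36)
nums = 30 - 29 + data + pairs
print(22)
if pairs >= 40:
    process(nums)
pairs = nums < 19
if 7 <= nums:
    if data != pairs:
        data = (pairs == data) * print(nums)
    else:
        data = nums // 35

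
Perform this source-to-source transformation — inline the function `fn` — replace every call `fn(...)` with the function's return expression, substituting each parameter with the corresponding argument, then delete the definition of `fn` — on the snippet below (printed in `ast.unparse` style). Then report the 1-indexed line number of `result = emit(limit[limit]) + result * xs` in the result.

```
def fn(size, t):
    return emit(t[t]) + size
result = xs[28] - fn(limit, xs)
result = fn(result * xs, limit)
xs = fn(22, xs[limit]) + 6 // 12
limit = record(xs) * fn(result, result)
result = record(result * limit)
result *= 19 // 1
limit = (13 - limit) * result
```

2

Transformed code:
result = xs[28] - (emit(xs[xs]) + limit)
result = emit(limit[limit]) + result * xs
xs = emit(xs[limit][xs[limit]]) + 22 + 6 // 12
limit = record(xs) * (emit(result[result]) + result)
result = record(result * limit)
result *= 19 // 1
limit = (13 - limit) * result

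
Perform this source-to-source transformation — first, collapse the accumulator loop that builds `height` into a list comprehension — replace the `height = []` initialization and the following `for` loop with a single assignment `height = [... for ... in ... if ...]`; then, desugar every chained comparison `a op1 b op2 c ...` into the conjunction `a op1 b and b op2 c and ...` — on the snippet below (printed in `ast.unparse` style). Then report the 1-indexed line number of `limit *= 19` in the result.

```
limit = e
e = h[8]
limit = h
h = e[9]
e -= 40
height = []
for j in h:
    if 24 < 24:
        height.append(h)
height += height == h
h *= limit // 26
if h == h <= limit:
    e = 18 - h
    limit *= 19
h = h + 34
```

11

Transformed code:
limit = e
e = h[8]
limit = h
h = e[9]
e -= 40
height = [h for j in h if 24 < 24]
height += height == h
h *= limit // 26
if h == h and h <= limit:
    e = 18 - h
    limit *= 19
h = h + 34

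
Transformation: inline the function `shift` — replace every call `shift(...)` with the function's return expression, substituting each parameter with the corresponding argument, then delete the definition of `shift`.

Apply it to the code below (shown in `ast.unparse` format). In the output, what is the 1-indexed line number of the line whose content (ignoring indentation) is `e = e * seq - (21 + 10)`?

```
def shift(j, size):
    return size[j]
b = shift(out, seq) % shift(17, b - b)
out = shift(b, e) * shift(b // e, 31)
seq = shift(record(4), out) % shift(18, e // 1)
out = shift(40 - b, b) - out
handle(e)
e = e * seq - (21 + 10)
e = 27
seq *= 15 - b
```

6

Transformed code:
b = seq[out] % (b - b)[17]
out = e[b] * 31[b // e]
seq = out[record(4)] % (e // 1)[18]
out = b[40 - b] - out
handle(e)
e = e * seq - (21 + 10)
e = 27
seq *= 15 - b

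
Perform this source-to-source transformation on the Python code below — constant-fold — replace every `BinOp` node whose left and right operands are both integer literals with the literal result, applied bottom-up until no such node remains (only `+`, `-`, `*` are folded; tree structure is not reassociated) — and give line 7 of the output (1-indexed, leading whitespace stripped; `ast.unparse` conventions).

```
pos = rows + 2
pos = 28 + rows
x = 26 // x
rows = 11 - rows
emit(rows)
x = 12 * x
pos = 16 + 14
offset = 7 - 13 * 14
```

Transformed code:
pos = rows + 2
pos = 28 + rows
x = 26 // x
rows = 11 - rows
emit(rows)
x = 12 * x
pos = 30
offset = -175

pos = 30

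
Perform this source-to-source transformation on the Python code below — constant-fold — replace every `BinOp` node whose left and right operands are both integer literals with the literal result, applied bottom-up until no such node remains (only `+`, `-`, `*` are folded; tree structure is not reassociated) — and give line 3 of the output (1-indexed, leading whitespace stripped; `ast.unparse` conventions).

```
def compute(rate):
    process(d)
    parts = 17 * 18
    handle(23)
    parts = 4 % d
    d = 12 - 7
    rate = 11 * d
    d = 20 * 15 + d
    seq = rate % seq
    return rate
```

parts = 306

Transformed code:
def compute(rate):
    process(d)
    parts = 306
    handle(23)
    parts = 4 % d
    d = 5
    rate = 11 * d
    d = 300 + d
    seq = rate % seq
    return rate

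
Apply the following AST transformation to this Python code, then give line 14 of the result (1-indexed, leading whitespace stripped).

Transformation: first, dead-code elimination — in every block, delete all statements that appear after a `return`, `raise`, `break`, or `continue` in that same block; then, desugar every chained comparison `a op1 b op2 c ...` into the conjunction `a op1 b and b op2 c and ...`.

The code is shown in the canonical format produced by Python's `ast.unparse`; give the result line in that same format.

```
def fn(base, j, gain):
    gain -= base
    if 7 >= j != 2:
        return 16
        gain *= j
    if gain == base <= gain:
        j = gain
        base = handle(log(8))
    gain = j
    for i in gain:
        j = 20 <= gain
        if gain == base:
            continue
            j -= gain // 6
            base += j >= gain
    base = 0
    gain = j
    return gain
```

gain = j

Transformed code:
def fn(base, j, gain):
    gain -= base
    if 7 >= j and j != 2:
        return 16
    if gain == base and base <= gain:
        j = gain
        base = handle(log(8))
    gain = j
    for i in gain:
        j = 20 <= gain
        if gain == base:
            continue
    base = 0
    gain = j
    return gain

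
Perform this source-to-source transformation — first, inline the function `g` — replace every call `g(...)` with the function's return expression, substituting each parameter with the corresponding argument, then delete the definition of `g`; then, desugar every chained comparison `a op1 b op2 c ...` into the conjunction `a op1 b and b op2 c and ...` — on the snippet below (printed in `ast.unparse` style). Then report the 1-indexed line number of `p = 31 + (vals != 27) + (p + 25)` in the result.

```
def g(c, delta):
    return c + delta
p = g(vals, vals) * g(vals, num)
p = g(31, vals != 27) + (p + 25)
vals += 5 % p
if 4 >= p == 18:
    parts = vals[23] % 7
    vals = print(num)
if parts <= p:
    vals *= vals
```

Transformed code:
p = (vals + vals) * (vals + num)
p = 31 + (vals != 27) + (p + 25)
vals += 5 % p
if 4 >= p and p == 18:
    parts = vals[23] % 7
    vals = print(num)
if parts <= p:
    vals *= vals

2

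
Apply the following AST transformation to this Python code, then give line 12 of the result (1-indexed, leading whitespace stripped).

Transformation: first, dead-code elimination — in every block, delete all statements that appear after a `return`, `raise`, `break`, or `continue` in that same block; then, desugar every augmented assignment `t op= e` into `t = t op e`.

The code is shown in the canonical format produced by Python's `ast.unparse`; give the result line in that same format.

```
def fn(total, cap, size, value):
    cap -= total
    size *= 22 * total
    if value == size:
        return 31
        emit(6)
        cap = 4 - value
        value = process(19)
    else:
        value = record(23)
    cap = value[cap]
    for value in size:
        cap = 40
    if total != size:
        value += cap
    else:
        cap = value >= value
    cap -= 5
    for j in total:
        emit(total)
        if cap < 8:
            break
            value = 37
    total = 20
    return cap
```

value = value + cap

Transformed code:
def fn(total, cap, size, value):
    cap = cap - total
    size = size * (22 * total)
    if value == size:
        return 31
    else:
        value = record(23)
    cap = value[cap]
    for value in size:
        cap = 40
    if total != size:
        value = value + cap
    else:
        cap = value >= value
    cap = cap - 5
    for j in total:
        emit(total)
        if cap < 8:
            break
    total = 20
    return cap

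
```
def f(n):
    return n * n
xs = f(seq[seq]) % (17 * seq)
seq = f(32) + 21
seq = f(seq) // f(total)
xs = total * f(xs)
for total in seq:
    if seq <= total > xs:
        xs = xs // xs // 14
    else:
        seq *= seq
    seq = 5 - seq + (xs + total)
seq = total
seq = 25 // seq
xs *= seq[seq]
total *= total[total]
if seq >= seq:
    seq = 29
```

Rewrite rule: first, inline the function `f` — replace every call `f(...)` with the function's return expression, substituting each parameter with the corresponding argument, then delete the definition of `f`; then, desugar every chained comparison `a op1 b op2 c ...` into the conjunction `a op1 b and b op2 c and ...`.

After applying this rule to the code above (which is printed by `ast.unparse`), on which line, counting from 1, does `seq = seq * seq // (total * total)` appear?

Transformed code:
xs = seq[seq] * seq[seq] % (17 * seq)
seq = 32 * 32 + 21
seq = seq * seq // (total * total)
xs = total * (xs * xs)
for total in seq:
    if seq <= total and total > xs:
        xs = xs // xs // 14
    else:
        seq *= seq
    seq = 5 - seq + (xs + total)
seq = total
seq = 25 // seq
xs *= seq[seq]
total *= total[total]
if seq >= seq:
    seq = 29

3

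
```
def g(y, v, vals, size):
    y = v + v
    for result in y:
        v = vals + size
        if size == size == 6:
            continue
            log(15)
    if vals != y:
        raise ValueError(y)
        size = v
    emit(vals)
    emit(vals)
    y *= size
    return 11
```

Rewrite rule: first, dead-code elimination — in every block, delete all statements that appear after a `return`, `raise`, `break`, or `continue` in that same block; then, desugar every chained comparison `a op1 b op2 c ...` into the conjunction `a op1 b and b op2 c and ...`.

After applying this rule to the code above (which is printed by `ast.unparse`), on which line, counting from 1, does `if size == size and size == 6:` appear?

Transformed code:
def g(y, v, vals, size):
    y = v + v
    for result in y:
        v = vals + size
        if size == size and size == 6:
            continue
    if vals != y:
        raise ValueError(y)
    emit(vals)
    emit(vals)
    y *= size
    return 11

5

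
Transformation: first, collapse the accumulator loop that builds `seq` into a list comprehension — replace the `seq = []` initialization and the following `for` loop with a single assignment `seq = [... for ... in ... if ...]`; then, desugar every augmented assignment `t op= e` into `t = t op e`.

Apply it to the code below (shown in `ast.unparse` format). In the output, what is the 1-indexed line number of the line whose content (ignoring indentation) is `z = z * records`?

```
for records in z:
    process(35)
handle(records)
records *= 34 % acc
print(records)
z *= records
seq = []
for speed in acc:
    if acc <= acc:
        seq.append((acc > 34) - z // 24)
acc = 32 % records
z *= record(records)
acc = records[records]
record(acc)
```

6

Transformed code:
for records in z:
    process(35)
handle(records)
records = records * (34 % acc)
print(records)
z = z * records
seq = [(acc > 34) - z // 24 for speed in acc if acc <= acc]
acc = 32 % records
z = z * record(records)
acc = records[records]
record(acc)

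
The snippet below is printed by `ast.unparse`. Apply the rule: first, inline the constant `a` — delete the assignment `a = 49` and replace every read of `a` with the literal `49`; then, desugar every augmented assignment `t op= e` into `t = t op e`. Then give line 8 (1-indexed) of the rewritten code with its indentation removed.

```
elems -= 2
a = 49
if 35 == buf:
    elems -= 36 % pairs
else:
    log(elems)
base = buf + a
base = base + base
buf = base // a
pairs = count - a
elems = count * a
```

Transformed code:
elems = elems - 2
if 35 == buf:
    elems = elems - 36 % pairs
else:
    log(elems)
base = buf + 49
base = base + base
buf = base // 49
pairs = count - 49
elems = count * 49

buf = base // 49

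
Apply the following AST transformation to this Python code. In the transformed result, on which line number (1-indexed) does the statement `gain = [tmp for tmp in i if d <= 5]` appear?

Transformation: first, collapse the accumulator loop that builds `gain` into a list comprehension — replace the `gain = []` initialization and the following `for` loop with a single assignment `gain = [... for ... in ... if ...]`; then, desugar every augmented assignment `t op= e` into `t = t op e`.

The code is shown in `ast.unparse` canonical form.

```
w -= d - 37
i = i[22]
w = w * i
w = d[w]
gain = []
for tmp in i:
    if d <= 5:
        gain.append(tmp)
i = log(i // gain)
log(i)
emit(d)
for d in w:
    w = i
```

5

Transformed code:
w = w - (d - 37)
i = i[22]
w = w * i
w = d[w]
gain = [tmp for tmp in i if d <= 5]
i = log(i // gain)
log(i)
emit(d)
for d in w:
    w = i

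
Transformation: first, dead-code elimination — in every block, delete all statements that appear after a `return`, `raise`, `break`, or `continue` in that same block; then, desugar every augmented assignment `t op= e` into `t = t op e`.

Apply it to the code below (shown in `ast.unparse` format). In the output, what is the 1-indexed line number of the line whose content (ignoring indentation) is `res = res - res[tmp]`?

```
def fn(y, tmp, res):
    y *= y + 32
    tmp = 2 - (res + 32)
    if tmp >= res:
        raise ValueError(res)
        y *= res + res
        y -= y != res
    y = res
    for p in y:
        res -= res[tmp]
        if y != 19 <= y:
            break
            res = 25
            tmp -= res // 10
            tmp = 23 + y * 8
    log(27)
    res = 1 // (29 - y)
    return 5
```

Transformed code:
def fn(y, tmp, res):
    y = y * (y + 32)
    tmp = 2 - (res + 32)
    if tmp >= res:
        raise ValueError(res)
    y = res
    for p in y:
        res = res - res[tmp]
        if y != 19 <= y:
            break
    log(27)
    res = 1 // (29 - y)
    return 5

8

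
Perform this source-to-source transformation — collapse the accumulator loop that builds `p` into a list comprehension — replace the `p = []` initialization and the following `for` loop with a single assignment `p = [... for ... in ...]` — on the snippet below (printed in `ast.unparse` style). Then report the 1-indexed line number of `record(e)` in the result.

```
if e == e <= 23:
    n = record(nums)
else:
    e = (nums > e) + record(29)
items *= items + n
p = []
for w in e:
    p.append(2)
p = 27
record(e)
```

Transformed code:
if e == e <= 23:
    n = record(nums)
else:
    e = (nums > e) + record(29)
items *= items + n
p = [2 for w in e]
p = 27
record(e)

8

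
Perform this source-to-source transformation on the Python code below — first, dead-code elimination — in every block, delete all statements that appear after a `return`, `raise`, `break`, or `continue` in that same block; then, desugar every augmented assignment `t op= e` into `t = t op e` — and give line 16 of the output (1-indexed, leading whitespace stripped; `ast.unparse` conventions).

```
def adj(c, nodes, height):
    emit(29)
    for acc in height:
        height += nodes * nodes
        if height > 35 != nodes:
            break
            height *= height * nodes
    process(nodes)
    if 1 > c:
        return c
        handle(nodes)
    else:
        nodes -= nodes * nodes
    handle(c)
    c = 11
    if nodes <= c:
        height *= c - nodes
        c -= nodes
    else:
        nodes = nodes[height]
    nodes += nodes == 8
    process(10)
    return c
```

Transformed code:
def adj(c, nodes, height):
    emit(29)
    for acc in height:
        height = height + nodes * nodes
        if height > 35 != nodes:
            break
    process(nodes)
    if 1 > c:
        return c
    else:
        nodes = nodes - nodes * nodes
    handle(c)
    c = 11
    if nodes <= c:
        height = height * (c - nodes)
        c = c - nodes
    else:
        nodes = nodes[height]
    nodes = nodes + (nodes == 8)
    process(10)
    return c

c = c - nodes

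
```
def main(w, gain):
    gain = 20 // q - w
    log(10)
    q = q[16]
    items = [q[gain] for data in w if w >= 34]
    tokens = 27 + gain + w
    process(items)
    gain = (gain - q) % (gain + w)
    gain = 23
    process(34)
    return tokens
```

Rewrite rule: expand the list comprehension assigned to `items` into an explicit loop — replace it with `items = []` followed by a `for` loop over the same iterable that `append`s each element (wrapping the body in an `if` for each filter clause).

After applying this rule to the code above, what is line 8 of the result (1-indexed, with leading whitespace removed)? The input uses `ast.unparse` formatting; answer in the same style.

items.append(q[gain])

Transformed code:
def main(w, gain):
    gain = 20 // q - w
    log(10)
    q = q[16]
    items = []
    for data in w:
        if w >= 34:
            items.append(q[gain])
    tokens = 27 + gain + w
    process(items)
    gain = (gain - q) % (gain + w)
    gain = 23
    process(34)
    return tokens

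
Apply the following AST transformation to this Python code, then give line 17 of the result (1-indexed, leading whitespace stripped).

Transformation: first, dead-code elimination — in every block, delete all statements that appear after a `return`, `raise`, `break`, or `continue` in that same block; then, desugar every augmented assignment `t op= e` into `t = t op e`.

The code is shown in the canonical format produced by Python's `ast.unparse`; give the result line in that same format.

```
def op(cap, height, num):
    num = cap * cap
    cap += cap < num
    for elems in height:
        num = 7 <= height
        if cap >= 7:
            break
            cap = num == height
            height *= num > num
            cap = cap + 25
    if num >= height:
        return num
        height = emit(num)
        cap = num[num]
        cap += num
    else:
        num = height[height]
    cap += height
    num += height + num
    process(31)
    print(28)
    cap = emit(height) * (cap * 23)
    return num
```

return num

Transformed code:
def op(cap, height, num):
    num = cap * cap
    cap = cap + (cap < num)
    for elems in height:
        num = 7 <= height
        if cap >= 7:
            break
    if num >= height:
        return num
    else:
        num = height[height]
    cap = cap + height
    num = num + (height + num)
    process(31)
    print(28)
    cap = emit(height) * (cap * 23)
    return num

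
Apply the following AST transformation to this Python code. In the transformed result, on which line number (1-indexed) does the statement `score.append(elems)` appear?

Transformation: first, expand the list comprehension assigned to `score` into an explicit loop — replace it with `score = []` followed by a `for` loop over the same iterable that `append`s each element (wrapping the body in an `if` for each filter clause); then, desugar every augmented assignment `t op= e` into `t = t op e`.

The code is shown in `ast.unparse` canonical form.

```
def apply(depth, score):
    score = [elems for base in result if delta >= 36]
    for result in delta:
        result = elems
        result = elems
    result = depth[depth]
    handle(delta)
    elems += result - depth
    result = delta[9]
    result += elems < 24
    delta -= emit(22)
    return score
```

Transformed code:
def apply(depth, score):
    score = []
    for base in result:
        if delta >= 36:
            score.append(elems)
    for result in delta:
        result = elems
        result = elems
    result = depth[depth]
    handle(delta)
    elems = elems + (result - depth)
    result = delta[9]
    result = result + (elems < 24)
    delta = delta - emit(22)
    return score

5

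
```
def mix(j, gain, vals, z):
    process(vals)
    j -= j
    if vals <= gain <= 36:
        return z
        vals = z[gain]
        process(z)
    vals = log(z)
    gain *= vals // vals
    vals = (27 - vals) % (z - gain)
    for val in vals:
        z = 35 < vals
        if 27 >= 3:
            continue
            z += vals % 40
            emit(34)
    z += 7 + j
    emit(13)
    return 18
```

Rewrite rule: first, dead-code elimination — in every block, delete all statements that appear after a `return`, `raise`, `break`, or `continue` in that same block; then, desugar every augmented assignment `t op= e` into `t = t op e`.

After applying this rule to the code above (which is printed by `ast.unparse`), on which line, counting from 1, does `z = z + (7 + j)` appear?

13

Transformed code:
def mix(j, gain, vals, z):
    process(vals)
    j = j - j
    if vals <= gain <= 36:
        return z
    vals = log(z)
    gain = gain * (vals // vals)
    vals = (27 - vals) % (z - gain)
    for val in vals:
        z = 35 < vals
        if 27 >= 3:
            continue
    z = z + (7 + j)
    emit(13)
    return 18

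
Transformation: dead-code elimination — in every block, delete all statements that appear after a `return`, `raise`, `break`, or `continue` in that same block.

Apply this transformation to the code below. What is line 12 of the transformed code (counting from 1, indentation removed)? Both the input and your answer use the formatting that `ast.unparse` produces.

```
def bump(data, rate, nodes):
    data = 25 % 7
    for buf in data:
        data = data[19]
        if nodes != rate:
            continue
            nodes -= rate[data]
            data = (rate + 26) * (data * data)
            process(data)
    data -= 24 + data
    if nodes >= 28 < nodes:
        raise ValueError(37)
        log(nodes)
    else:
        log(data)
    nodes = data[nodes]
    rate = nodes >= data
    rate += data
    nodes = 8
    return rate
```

Transformed code:
def bump(data, rate, nodes):
    data = 25 % 7
    for buf in data:
        data = data[19]
        if nodes != rate:
            continue
    data -= 24 + data
    if nodes >= 28 < nodes:
        raise ValueError(37)
    else:
        log(data)
    nodes = data[nodes]
    rate = nodes >= data
    rate += data
    nodes = 8
    return rate

nodes = data[nodes]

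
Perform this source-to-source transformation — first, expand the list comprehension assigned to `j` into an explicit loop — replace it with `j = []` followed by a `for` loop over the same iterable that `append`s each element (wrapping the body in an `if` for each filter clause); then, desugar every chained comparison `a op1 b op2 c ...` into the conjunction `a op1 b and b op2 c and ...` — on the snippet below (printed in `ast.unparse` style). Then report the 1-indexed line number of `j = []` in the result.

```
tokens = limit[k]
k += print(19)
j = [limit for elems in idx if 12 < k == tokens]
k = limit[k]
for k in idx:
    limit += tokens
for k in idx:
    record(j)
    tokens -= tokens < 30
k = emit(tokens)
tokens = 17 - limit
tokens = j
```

3

Transformed code:
tokens = limit[k]
k += print(19)
j = []
for elems in idx:
    if 12 < k and k == tokens:
        j.append(limit)
k = limit[k]
for k in idx:
    limit += tokens
for k in idx:
    record(j)
    tokens -= tokens < 30
k = emit(tokens)
tokens = 17 - limit
tokens = j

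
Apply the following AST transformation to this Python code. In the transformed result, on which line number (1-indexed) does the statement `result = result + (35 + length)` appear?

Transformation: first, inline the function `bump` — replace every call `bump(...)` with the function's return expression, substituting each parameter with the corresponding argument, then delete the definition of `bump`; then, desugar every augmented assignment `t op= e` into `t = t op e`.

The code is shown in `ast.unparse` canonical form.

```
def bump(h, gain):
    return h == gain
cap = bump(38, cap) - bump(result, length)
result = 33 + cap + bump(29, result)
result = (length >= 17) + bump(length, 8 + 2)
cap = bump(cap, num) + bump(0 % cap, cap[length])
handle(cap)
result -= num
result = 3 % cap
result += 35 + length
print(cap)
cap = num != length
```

Transformed code:
cap = (38 == cap) - (result == length)
result = 33 + cap + (29 == result)
result = (length >= 17) + (length == 8 + 2)
cap = (cap == num) + (0 % cap == cap[length])
handle(cap)
result = result - num
result = 3 % cap
result = result + (35 + length)
print(cap)
cap = num != length

8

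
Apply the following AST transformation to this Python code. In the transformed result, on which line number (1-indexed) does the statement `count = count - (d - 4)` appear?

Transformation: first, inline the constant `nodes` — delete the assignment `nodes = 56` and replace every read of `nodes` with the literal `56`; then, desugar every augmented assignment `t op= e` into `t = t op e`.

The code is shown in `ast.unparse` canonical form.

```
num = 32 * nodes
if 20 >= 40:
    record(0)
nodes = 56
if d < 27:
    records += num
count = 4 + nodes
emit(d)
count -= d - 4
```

8

Transformed code:
num = 32 * 56
if 20 >= 40:
    record(0)
if d < 27:
    records = records + num
count = 4 + 56
emit(d)
count = count - (d - 4)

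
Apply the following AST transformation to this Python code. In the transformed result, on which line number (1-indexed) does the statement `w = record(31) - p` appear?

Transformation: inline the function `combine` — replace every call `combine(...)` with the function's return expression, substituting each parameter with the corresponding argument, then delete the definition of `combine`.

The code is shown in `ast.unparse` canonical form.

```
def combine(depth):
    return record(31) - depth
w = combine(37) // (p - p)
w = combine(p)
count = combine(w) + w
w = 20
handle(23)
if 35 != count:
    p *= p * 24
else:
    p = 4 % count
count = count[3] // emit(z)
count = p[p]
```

Transformed code:
w = (record(31) - 37) // (p - p)
w = record(31) - p
count = record(31) - w + w
w = 20
handle(23)
if 35 != count:
    p *= p * 24
else:
    p = 4 % count
count = count[3] // emit(z)
count = p[p]

2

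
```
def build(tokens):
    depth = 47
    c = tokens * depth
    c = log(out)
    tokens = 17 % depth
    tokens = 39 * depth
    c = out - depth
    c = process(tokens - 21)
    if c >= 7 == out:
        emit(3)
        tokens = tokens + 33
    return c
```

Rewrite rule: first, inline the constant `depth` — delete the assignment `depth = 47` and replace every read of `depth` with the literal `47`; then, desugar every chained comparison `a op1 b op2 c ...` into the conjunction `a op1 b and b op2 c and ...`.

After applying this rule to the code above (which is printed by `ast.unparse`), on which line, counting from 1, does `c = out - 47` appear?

Transformed code:
def build(tokens):
    c = tokens * 47
    c = log(out)
    tokens = 17 % 47
    tokens = 39 * 47
    c = out - 47
    c = process(tokens - 21)
    if c >= 7 and 7 == out:
        emit(3)
        tokens = tokens + 33
    return c

6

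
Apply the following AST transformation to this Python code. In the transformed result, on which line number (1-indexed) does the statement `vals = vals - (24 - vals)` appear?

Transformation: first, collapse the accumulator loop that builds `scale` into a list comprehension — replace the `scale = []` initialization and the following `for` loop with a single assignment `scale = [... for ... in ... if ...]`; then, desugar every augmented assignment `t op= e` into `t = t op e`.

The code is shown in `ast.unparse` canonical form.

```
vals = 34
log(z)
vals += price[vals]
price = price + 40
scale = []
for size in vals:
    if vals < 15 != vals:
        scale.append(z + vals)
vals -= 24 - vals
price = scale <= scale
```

6

Transformed code:
vals = 34
log(z)
vals = vals + price[vals]
price = price + 40
scale = [z + vals for size in vals if vals < 15 != vals]
vals = vals - (24 - vals)
price = scale <= scale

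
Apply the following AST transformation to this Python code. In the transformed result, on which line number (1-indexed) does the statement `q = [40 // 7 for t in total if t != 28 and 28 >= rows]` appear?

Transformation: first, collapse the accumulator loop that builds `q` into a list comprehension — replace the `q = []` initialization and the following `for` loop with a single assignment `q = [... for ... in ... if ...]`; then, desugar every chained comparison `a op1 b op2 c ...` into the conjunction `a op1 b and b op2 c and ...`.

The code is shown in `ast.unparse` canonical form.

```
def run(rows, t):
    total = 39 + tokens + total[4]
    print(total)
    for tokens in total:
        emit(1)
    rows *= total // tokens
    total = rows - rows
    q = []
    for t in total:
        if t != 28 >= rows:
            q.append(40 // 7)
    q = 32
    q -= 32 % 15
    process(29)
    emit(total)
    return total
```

8

Transformed code:
def run(rows, t):
    total = 39 + tokens + total[4]
    print(total)
    for tokens in total:
        emit(1)
    rows *= total // tokens
    total = rows - rows
    q = [40 // 7 for t in total if t != 28 and 28 >= rows]
    q = 32
    q -= 32 % 15
    process(29)
    emit(total)
    return total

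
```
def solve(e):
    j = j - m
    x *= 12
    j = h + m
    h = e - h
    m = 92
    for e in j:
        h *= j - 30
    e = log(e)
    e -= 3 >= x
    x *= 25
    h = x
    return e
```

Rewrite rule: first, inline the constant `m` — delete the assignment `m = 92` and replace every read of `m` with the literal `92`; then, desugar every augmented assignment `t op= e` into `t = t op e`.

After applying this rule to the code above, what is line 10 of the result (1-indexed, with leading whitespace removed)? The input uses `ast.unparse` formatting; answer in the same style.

x = x * 25

Transformed code:
def solve(e):
    j = j - 92
    x = x * 12
    j = h + 92
    h = e - h
    for e in j:
        h = h * (j - 30)
    e = log(e)
    e = e - (3 >= x)
    x = x * 25
    h = x
    return e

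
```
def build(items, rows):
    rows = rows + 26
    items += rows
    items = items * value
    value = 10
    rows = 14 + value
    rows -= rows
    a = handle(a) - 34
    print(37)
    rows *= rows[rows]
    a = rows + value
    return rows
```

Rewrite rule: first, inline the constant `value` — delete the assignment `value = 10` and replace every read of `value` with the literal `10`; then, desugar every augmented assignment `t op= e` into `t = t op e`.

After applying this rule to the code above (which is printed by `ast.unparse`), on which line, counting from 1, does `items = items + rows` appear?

Transformed code:
def build(items, rows):
    rows = rows + 26
    items = items + rows
    items = items * 10
    rows = 14 + 10
    rows = rows - rows
    a = handle(a) - 34
    print(37)
    rows = rows * rows[rows]
    a = rows + 10
    return rows

3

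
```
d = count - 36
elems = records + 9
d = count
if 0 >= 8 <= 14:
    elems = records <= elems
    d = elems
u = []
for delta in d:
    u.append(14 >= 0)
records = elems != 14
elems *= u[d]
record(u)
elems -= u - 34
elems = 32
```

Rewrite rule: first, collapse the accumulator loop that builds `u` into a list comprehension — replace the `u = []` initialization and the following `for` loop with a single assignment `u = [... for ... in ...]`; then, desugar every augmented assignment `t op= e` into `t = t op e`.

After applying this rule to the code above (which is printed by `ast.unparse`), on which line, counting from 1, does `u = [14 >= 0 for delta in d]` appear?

Transformed code:
d = count - 36
elems = records + 9
d = count
if 0 >= 8 <= 14:
    elems = records <= elems
    d = elems
u = [14 >= 0 for delta in d]
records = elems != 14
elems = elems * u[d]
record(u)
elems = elems - (u - 34)
elems = 32

7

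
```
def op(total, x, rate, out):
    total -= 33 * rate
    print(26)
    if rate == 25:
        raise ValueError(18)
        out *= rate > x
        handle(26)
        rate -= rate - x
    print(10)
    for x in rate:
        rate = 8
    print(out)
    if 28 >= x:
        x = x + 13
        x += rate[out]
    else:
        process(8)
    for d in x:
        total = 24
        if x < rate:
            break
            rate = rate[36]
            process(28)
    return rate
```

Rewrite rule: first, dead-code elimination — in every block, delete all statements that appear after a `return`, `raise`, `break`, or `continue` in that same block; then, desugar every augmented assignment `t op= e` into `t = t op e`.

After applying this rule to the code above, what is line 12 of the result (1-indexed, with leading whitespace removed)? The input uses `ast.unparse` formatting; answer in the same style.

Transformed code:
def op(total, x, rate, out):
    total = total - 33 * rate
    print(26)
    if rate == 25:
        raise ValueError(18)
    print(10)
    for x in rate:
        rate = 8
    print(out)
    if 28 >= x:
        x = x + 13
        x = x + rate[out]
    else:
        process(8)
    for d in x:
        total = 24
        if x < rate:
            break
    return rate

x = x + rate[out]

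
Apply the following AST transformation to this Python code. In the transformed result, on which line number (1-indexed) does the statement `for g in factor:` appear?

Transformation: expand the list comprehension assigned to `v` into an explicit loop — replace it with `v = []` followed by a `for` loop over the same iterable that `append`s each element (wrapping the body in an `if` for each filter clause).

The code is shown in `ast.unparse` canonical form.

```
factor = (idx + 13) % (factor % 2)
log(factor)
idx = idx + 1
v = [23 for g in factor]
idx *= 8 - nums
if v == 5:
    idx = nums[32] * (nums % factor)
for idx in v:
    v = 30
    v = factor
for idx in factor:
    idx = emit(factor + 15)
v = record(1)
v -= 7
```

5

Transformed code:
factor = (idx + 13) % (factor % 2)
log(factor)
idx = idx + 1
v = []
for g in factor:
    v.append(23)
idx *= 8 - nums
if v == 5:
    idx = nums[32] * (nums % factor)
for idx in v:
    v = 30
    v = factor
for idx in factor:
    idx = emit(factor + 15)
v = record(1)
v -= 7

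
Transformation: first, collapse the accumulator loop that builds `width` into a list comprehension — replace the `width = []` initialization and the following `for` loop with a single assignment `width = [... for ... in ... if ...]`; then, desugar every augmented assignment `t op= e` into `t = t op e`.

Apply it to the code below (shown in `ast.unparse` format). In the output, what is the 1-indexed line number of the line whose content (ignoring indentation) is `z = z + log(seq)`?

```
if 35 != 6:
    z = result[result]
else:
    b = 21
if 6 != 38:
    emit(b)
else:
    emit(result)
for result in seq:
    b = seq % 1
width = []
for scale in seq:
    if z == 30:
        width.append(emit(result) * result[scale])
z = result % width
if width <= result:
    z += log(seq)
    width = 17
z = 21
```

Transformed code:
if 35 != 6:
    z = result[result]
else:
    b = 21
if 6 != 38:
    emit(b)
else:
    emit(result)
for result in seq:
    b = seq % 1
width = [emit(result) * result[scale] for scale in seq if z == 30]
z = result % width
if width <= result:
    z = z + log(seq)
    width = 17
z = 21

14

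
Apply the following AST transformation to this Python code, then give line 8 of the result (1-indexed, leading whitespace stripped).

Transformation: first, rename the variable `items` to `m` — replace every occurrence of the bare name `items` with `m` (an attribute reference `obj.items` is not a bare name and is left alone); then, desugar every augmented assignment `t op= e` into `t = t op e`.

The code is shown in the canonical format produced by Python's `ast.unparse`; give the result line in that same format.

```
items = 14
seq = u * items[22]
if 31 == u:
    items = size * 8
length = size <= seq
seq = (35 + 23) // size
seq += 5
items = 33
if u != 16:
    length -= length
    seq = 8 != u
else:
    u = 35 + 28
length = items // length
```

m = 33

Transformed code:
m = 14
seq = u * m[22]
if 31 == u:
    m = size * 8
length = size <= seq
seq = (35 + 23) // size
seq = seq + 5
m = 33
if u != 16:
    length = length - length
    seq = 8 != u
else:
    u = 35 + 28
length = m // length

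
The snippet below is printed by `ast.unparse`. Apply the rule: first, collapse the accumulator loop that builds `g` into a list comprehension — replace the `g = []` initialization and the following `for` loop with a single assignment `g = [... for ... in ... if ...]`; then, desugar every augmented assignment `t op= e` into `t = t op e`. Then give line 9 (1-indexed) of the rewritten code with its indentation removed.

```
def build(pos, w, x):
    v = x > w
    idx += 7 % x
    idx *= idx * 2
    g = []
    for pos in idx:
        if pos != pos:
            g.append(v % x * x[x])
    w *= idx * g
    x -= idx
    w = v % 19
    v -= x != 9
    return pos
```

Transformed code:
def build(pos, w, x):
    v = x > w
    idx = idx + 7 % x
    idx = idx * (idx * 2)
    g = [v % x * x[x] for pos in idx if pos != pos]
    w = w * (idx * g)
    x = x - idx
    w = v % 19
    v = v - (x != 9)
    return pos

v = v - (x != 9)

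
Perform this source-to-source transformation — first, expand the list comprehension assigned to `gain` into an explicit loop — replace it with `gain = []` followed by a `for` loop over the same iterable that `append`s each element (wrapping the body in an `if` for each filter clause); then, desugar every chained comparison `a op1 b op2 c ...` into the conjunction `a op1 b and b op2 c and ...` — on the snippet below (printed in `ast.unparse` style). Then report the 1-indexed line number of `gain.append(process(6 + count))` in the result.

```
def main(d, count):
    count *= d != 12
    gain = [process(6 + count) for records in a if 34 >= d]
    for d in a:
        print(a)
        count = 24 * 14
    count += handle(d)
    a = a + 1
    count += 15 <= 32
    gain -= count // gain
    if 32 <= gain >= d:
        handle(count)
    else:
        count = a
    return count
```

Transformed code:
def main(d, count):
    count *= d != 12
    gain = []
    for records in a:
        if 34 >= d:
            gain.append(process(6 + count))
    for d in a:
        print(a)
        count = 24 * 14
    count += handle(d)
    a = a + 1
    count += 15 <= 32
    gain -= count // gain
    if 32 <= gain and gain >= d:
        handle(count)
    else:
        count = a
    return count

6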